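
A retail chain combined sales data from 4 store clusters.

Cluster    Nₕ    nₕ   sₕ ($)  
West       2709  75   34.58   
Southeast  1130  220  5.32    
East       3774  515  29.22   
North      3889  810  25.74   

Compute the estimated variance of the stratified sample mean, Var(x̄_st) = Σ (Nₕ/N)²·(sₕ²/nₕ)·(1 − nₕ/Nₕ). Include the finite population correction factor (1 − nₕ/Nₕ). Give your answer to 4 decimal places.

N = 11502; Wₕ = Nₕ/N.
cluster West: (2709/11502)²·34.58²/75·(1 − 75/2709) = 0.8599373
cluster Southeast: (1130/11502)²·5.32²/220·(1 − 220/1130) = 0.0009999
cluster East: (3774/11502)²·29.22²/515·(1 − 515/3774) = 0.1541320
cluster North: (3889/11502)²·25.74²/810·(1 − 810/3889) = 0.0740343
Sum = 1.0891035 → 1.0891.

1.0891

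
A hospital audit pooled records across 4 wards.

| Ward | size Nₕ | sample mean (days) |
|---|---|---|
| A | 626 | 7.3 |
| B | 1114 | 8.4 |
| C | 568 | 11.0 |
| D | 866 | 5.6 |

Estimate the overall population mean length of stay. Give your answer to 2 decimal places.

7.88

x̄_st = (Σ Nₕx̄ₕ) / (Σ Nₕ) = (626·7.3 + 1114·8.4 + 568·11.0 + 866·5.6) / 3174
= 25025 / 3174 = 7.8844... → 7.88.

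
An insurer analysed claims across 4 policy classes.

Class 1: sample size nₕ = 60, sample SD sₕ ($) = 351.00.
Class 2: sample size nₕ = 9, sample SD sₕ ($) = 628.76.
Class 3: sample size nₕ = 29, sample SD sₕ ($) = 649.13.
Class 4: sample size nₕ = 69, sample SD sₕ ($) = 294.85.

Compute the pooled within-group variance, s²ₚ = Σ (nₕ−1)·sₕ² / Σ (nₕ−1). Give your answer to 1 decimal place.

172647.9

1: (60−1)·351.00² = 59·123201 = 7268859
2: (9−1)·628.76² = 8·395339.1376 = 3162713.1008
3: (29−1)·649.13² = 28·421369.7569 = 11798353.1932
4: (69−1)·294.85² = 68·86936.5225 = 5911683.53
Numerator = 28141608.824; denominator = Σ(nₕ−1) = 163.
s²ₚ = 28141608.824/163 = 172647.907... → 172647.9.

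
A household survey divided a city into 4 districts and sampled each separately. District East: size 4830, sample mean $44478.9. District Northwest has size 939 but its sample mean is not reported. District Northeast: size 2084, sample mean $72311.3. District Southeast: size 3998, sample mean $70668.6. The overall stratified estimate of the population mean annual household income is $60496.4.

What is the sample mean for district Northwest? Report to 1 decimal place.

73354.6

N = 4830 + 939 + 2084 + 3998 = 11851.
Overall total = μ·N = 60496.4·11851 = 716942836.4.
Subtract the known strata: 4830·44478.9 + 2084·72311.3 + 3998·70668.6 = 648062899.
Remaining total for district Northwest: 716942836.4 − 648062899 = 68879937.4.
Divide by its size: 68879937.4 / 939 = 73354.566... → 73354.6.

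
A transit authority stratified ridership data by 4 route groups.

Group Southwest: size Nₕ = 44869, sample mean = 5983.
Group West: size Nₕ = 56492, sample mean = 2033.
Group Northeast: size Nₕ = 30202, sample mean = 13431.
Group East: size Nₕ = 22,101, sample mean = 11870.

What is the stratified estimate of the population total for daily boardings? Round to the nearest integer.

1051281395

Estimate total by summing Nₕ·x̄ₕ over strata.
44869·5983 + 56492·2033 + 30202·13431 + 22101·11870 = 268451227 + 114848236 + 405643062 + 262338870 = 1051281395.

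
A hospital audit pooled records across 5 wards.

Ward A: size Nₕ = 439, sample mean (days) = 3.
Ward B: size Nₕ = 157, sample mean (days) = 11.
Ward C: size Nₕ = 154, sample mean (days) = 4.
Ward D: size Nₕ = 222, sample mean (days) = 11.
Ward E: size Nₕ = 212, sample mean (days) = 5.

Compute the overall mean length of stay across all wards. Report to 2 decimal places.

N = 1184; weights Wₕ = Nₕ/N = (0.3708, 0.1326, 0.1301, 0.1875, 0.1791).
x̄_st = Σ Wₕ·x̄ₕ = 0.3708·3 + 0.1326·11 + 0.1301·4 + 0.1875·11 + 0.1791·5 ≈ 6.0490...
→ 6.05.

6.05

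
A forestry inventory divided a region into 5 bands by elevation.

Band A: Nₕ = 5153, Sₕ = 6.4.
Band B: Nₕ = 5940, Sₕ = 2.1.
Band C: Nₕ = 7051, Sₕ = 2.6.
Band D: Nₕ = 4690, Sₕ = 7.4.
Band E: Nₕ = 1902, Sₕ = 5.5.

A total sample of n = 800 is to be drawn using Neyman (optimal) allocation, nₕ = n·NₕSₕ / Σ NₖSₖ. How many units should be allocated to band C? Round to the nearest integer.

Σ NₕSₕ = 5153·6.4 + 5940·2.1 + 7051·2.6 + 4690·7.4 + 1902·5.5 = 108952.8.
Share for C: 18332.6/108952.8 = 0.16826.
n_C = 800 × 0.16826 = 134.609... → 135.

135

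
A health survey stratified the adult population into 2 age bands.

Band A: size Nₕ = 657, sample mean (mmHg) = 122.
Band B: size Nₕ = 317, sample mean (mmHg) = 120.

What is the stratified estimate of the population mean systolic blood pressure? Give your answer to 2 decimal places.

121.35

N = 974; weights Wₕ = Nₕ/N = (0.6745, 0.3255).
x̄_st = Σ Wₕ·x̄ₕ = 0.6745·122 + 0.3255·120 ≈ 121.3491...
→ 121.35.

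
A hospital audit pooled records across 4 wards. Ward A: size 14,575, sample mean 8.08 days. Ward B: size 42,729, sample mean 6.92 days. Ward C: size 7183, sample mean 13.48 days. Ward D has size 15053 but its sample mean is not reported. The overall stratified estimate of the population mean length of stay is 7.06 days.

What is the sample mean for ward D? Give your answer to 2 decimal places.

3.41

N = 14575 + 42729 + 7183 + 15053 = 79540.
Overall total = μ·N = 7.06·79540 = 561552.4.
Subtract the known strata: 14575·8.08 + 42729·6.92 + 7183·13.48 = 510277.52.
Remaining total for ward D: 561552.4 − 510277.52 = 51274.88.
Divide by its size: 51274.88 / 15053 = 3.4063... → 3.41.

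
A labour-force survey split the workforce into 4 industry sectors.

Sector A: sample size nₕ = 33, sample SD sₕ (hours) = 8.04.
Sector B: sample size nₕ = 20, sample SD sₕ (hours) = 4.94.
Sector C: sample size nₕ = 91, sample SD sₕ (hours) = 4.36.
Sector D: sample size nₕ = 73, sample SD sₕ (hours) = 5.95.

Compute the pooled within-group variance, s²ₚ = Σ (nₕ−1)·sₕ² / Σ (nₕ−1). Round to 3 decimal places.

31.888

Degrees of freedom: 32 + 19 + 90 + 72 = 213.
Σ(nₕ−1)sₕ² = 32·64.6416 + 19·24.4036 + 90·19.0096 + 72·35.4025 = 6792.0436.
s²ₚ = 6792.0436 / 213 = 31.88753... → 31.888.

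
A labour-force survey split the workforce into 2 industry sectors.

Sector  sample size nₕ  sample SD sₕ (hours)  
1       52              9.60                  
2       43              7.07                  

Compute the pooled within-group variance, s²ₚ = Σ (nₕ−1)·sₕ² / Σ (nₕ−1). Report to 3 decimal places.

Degrees of freedom: 51 + 42 = 93.
Σ(nₕ−1)sₕ² = 51·92.16 + 42·49.9849 = 6799.5258.
s²ₚ = 6799.5258 / 93 = 73.11318... → 73.113.

73.113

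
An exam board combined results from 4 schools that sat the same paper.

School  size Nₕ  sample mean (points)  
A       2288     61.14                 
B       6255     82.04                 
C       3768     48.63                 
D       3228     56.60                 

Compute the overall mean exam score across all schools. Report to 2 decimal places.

N = 15539; weights Wₕ = Nₕ/N = (0.1472, 0.4025, 0.2425, 0.2077).
x̄_st = Σ Wₕ·x̄ₕ = 0.1472·61.14 + 0.4025·82.04 + 0.2425·48.63 + 0.2077·56.60 ≈ 65.5764...
→ 65.58.

65.58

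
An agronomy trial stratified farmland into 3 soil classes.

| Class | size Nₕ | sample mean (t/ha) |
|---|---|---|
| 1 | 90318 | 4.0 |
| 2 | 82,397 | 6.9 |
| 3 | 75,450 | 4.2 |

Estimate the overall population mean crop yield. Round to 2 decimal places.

x̄_st = (Σ Nₕx̄ₕ) / (Σ Nₕ) = (90318·4.0 + 82397·6.9 + 75450·4.2) / 248165
= 1246701.3 / 248165 = 5.0237... → 5.02.

5.02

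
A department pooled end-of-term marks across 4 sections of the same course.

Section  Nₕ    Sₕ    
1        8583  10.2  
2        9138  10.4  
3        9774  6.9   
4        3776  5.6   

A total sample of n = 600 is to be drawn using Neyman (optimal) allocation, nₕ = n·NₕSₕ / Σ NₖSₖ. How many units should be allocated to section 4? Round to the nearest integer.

47

Σ NₕSₕ = 8583·10.2 + 9138·10.4 + 9774·6.9 + 3776·5.6 = 271168.
Share for 4: 21145.6/271168 = 0.07798.
n_4 = 600 × 0.07798 = 46.788... → 47.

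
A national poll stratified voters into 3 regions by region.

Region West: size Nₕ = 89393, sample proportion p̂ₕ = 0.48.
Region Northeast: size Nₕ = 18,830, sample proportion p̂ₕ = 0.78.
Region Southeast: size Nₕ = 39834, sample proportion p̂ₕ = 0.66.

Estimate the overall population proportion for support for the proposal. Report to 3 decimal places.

0.567

N = 89393 + 18830 + 39834 = 148057.
Overall proportion = Σ (Nₕ/N)·p̂ₕ.
Σ Nₕp̂ₕ = 42908.64 + 14687.4 + 26290.44 = 83886.48.
83886.48 / 148057 = 0.56658... → 0.567.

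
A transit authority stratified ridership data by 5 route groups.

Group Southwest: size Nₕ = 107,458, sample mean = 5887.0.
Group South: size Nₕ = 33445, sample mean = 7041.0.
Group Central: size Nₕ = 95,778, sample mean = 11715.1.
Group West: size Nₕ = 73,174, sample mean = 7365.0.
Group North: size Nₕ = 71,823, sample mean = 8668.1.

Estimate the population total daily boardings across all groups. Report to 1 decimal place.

Population total = Σ Nₕ·x̄ₕ (each stratum's size times its mean).
107458·5887.0 + 33445·7041.0 + 95778·11715.1 + 73174·7365.0 + 71823·8668.1 = 632605246 + 235486245 + 1122048847.8 + 538926510 + 622568946.3 = 3151635795.1.

3151635795.1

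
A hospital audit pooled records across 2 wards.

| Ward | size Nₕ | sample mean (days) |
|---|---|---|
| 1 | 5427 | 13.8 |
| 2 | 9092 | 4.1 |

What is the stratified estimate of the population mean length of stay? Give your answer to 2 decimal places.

N = 5427 + 9092 = 14519.
Weight each subgroup mean by Nₕ/N and sum.
Σ Nₕx̄ₕ = 5427·13.8 + 9092·4.1 = 74892.6 + 37277.2 = 112169.8.
Divide by N: 112169.8 / 14519 = 7.7257... → 7.73.

7.73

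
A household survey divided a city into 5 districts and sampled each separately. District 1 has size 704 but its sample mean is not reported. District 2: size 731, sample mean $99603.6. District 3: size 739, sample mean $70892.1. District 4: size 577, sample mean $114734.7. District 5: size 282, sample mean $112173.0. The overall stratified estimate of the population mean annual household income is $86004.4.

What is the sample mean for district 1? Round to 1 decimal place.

53717.5

Σ Nₕx̄ₕ = N·μ, so 704·x̄_1 = 3033·86004.4 − (731·99603.6 + 739·70892.1 + 577·114734.7 + 282·112173.0).
= 260851345.2 − 223034201.4 = 37817143.8.
x̄_1 = 37817143.8 / 704 = 53717.534... → 53717.5.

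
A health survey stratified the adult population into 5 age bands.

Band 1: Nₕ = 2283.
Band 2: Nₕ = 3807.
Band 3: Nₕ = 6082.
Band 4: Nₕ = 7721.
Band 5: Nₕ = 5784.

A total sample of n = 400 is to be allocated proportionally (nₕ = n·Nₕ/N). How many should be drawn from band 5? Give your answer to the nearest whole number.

Share of band 5 = 5784/25677 = 0.22526.
Allocate 400 × 0.22526 = 90.104... → 90.

90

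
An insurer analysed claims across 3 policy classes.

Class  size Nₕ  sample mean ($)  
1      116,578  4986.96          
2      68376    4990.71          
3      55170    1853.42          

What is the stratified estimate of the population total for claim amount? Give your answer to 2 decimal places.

1: 116578·4986.96 = 581369822.88
2: 68376·4990.71 = 341244786.96
3: 55170·1853.42 = 102253181.4
τ̂ = Σ Nₕx̄ₕ = 1024867791.24.

1024867791.24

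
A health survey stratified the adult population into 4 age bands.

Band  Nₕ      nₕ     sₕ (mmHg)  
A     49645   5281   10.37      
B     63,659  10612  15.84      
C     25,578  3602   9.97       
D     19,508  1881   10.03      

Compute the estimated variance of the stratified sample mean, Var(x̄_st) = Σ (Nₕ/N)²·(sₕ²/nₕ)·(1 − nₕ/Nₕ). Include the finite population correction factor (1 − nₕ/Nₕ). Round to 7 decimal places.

N = 158390; Wₕ = Nₕ/N.
band A: (49645/158390)²·10.37²/5281·(1 − 5281/49645) = 0.0017876893
band B: (63659/158390)²·15.84²/10612·(1 − 10612/63659) = 0.0031825720
band C: (25578/158390)²·9.97²/3602·(1 − 3602/25578) = 0.0006183101
band D: (19508/158390)²·10.03²/1881·(1 − 1881/19508) = 0.0007330755
Sum = 0.0063216468 → 0.0063216.

0.0063216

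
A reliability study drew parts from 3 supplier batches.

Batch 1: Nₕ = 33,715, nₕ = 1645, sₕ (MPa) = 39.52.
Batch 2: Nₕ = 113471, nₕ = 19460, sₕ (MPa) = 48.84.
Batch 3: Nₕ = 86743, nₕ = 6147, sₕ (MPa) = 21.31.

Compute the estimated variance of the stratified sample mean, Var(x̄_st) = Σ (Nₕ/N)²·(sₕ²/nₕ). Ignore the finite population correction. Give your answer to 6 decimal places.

N = 233929. Term for each stratum: Wₕ²sₕ²/nₕ.
Var(x̄_st) = 0.019721783 + 0.028840986 + 0.010157912 = 0.058720681 → 0.058721.

0.058721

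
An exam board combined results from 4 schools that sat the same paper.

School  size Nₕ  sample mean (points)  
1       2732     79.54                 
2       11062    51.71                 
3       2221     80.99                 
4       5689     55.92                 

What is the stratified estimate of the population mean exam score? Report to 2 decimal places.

59.31

N = 21704; weights Wₕ = Nₕ/N = (0.1259, 0.5097, 0.1023, 0.2621).
x̄_st = Σ Wₕ·x̄ₕ = 0.1259·79.54 + 0.5097·51.71 + 0.1023·80.99 + 0.2621·55.92 ≈ 59.3129...
→ 59.31.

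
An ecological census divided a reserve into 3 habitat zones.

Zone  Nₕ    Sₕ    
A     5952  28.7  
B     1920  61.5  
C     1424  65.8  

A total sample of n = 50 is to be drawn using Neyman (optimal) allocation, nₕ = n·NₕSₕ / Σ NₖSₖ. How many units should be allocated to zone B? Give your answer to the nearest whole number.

15

Σ NₕSₕ = 5952·28.7 + 1920·61.5 + 1424·65.8 = 382601.6.
Share for B: 118080/382601.6 = 0.30862.
n_B = 50 × 0.30862 = 15.431... → 15.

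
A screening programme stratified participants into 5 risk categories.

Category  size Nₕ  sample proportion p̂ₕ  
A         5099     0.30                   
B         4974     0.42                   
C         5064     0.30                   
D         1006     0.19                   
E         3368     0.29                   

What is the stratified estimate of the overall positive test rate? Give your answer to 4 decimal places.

0.3232

N = 5099 + 4974 + 5064 + 1006 + 3368 = 19511.
Overall proportion = Σ (Nₕ/N)·p̂ₕ.
Σ Nₕp̂ₕ = 1529.7 + 2089.08 + 1519.2 + 191.14 + 976.72 = 6305.84.
6305.84 / 19511 = 0.323194... → 0.3232.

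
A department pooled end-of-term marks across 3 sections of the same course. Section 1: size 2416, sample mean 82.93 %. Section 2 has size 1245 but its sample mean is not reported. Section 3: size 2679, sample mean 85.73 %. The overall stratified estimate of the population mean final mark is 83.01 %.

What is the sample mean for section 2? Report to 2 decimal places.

77.31

N = 2416 + 1245 + 2679 = 6340.
Overall total = μ·N = 83.01·6340 = 526283.4.
Subtract the known strata: 2416·82.93 + 2679·85.73 = 430029.55.
Remaining total for section 2: 526283.4 − 430029.55 = 96253.85.
Divide by its size: 96253.85 / 1245 = 77.3123... → 77.31.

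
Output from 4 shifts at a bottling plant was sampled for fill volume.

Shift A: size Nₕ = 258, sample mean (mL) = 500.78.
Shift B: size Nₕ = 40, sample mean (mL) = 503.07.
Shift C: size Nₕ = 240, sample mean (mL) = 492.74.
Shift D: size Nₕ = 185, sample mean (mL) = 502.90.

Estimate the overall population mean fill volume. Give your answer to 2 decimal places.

498.78

x̄_st = (Σ Nₕx̄ₕ) / (Σ Nₕ) = (258·500.78 + 40·503.07 + 240·492.74 + 185·502.90) / 723
= 360618.14 / 723 = 498.7803... → 498.78.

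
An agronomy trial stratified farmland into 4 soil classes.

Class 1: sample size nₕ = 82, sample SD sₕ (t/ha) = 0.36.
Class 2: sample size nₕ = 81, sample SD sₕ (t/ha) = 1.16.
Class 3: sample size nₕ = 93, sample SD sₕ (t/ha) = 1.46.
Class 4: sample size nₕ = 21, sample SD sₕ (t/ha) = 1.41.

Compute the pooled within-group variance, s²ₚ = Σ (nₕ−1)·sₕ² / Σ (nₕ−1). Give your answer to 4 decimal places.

1.2968

Degrees of freedom: 81 + 80 + 92 + 20 = 273.
Σ(nₕ−1)sₕ² = 81·0.1296 + 80·1.3456 + 92·2.1316 + 20·1.9881 = 354.0148.
s²ₚ = 354.0148 / 273 = 1.296758... → 1.2968.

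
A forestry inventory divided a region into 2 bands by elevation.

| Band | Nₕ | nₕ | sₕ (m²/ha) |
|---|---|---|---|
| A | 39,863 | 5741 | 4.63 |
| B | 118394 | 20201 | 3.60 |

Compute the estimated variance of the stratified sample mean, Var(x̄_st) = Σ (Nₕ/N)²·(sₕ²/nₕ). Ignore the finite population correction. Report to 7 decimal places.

0.0005960

N = 158257; Wₕ = Nₕ/N.
band A: (39863/158257)²·4.63²/5741 = 0.0002369128
band B: (118394/158257)²·3.60²/20201 = 0.0003590589
Sum = 0.0005959717 → 0.0005960.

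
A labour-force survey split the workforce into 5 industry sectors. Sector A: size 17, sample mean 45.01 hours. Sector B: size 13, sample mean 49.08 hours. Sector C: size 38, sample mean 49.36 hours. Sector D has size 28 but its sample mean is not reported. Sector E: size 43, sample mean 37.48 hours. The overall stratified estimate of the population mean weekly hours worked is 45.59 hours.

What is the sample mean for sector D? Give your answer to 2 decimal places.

N = 17 + 13 + 38 + 28 + 43 = 139.
Overall total = μ·N = 45.59·139 = 6337.01.
Subtract the known strata: 17·45.01 + 13·49.08 + 38·49.36 + 43·37.48 = 4890.53.
Remaining total for sector D: 6337.01 − 4890.53 = 1446.48.
Divide by its size: 1446.48 / 28 = 51.66 → 51.66.

51.66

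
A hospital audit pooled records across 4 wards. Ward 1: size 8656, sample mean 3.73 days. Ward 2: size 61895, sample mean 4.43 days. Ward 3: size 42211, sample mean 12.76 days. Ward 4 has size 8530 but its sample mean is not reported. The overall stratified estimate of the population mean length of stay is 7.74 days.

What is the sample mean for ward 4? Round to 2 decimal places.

10.99

Σ Nₕx̄ₕ = N·μ, so 8530·x̄_4 = 121292·7.74 − (8656·3.73 + 61895·4.43 + 42211·12.76).
= 938800.08 − 845094.09 = 93705.99.
x̄_4 = 93705.99 / 8530 = 10.9855... → 10.99.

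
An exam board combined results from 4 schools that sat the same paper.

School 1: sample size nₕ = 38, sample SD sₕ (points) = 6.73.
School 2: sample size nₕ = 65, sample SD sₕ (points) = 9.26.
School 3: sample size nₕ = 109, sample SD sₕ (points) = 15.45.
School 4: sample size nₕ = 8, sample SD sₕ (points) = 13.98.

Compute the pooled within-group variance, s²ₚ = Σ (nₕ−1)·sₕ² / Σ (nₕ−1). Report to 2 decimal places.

158.85

Degrees of freedom: 37 + 64 + 108 + 7 = 216.
Σ(nₕ−1)sₕ² = 37·45.2929 + 64·85.7476 + 108·238.7025 + 7·195.4404 = 34311.6365.
s²ₚ = 34311.6365 / 216 = 158.8502... → 158.85.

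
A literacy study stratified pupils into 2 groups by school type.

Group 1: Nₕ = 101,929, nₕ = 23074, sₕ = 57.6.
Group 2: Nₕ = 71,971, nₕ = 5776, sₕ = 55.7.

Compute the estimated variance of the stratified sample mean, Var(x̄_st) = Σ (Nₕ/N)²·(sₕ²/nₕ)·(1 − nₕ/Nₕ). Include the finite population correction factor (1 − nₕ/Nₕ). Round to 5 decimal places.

N = 173900; Wₕ = Nₕ/N.
group 1: (101929/173900)²·57.6²/23074·(1 − 23074/101929) = 0.03821641
group 2: (71971/173900)²·55.7²/5776·(1 − 5776/71971) = 0.08461878
Sum = 0.12283519 → 0.12284.

0.12284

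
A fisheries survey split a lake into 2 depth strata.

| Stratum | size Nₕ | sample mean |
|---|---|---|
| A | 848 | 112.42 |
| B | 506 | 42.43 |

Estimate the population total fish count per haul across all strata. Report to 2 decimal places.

116801.74

A: 848·112.42 = 95332.16
B: 506·42.43 = 21469.58
τ̂ = Σ Nₕx̄ₕ = 116801.74.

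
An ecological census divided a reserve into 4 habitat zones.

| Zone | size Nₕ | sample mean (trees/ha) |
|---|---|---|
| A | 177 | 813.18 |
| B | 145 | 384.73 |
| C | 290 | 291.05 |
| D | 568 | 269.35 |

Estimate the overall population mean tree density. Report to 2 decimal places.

x̄_st = (Σ Nₕx̄ₕ) / (Σ Nₕ) = (177·813.18 + 145·384.73 + 290·291.05 + 568·269.35) / 1180
= 437114.01 / 1180 = 370.4356... → 370.44.

370.44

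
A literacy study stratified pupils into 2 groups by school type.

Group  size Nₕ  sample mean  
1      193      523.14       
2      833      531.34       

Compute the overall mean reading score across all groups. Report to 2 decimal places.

x̄_st = (Σ Nₕx̄ₕ) / (Σ Nₕ) = (193·523.14 + 833·531.34) / 1026
= 543572.24 / 1026 = 529.7975... → 529.80.

529.80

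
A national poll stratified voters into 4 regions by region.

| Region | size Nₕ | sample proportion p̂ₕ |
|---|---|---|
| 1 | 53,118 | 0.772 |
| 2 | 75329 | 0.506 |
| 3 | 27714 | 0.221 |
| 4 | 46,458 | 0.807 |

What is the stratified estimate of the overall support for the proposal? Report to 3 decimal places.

Wₕ = Nₕ/N with N = 202619: 0.2622, 0.3718, 0.1368, 0.2293.
p̂_st = 0.2622·0.772 + 0.3718·0.506 + 0.1368·0.221 + 0.2293·0.807 ≈ 0.60577... → 0.606.

0.606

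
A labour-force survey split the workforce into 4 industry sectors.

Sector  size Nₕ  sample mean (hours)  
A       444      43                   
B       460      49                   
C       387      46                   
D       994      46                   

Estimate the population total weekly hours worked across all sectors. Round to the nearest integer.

105158

Population total = Σ Nₕ·x̄ₕ (each stratum's size times its mean).
444·43 + 460·49 + 387·46 + 994·46 = 19092 + 22540 + 17802 + 45724 = 105158.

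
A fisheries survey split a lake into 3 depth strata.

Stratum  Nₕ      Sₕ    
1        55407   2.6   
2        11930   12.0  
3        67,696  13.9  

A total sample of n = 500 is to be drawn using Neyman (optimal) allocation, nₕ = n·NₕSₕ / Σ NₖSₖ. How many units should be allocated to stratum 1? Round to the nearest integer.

1: NₕSₕ = 55407·2.6 = 144058.2
2: NₕSₕ = 11930·12.0 = 143160
3: NₕSₕ = 67696·13.9 = 940974.4
Σ NₕSₕ = 1228192.6.
n_1 = 500·144058.2/1228192.6 = 58.646... → 59.

59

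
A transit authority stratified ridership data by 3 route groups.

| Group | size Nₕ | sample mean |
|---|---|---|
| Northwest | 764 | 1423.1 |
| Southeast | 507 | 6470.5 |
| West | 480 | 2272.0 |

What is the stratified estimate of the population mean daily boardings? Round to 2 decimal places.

3117.28

x̄_st = (Σ Nₕx̄ₕ) / (Σ Nₕ) = (764·1423.1 + 507·6470.5 + 480·2272.0) / 1751
= 5458351.9 / 1751 = 3117.2769... → 3117.28.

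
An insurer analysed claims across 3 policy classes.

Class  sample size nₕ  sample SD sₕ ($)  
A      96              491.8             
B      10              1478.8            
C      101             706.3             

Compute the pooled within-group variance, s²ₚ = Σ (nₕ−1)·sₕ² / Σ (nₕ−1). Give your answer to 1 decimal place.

A: (96−1)·491.8² = 95·241867.24 = 22977387.8
B: (10−1)·1478.8² = 9·2186849.44 = 19681644.96
C: (101−1)·706.3² = 100·498859.69 = 49885969
Numerator = 92545001.76; denominator = Σ(nₕ−1) = 204.
s²ₚ = 92545001.76/204 = 453651.969... → 453652.0.

453652.0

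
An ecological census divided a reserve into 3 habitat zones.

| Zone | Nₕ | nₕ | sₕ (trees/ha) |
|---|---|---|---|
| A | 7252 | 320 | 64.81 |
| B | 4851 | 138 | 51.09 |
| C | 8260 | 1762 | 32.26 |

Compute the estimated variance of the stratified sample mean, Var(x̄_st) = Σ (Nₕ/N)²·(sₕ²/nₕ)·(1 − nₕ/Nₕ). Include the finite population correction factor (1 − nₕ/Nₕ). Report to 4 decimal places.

2.7107

N = 20363; Wₕ = Nₕ/N.
zone A: (7252/20363)²·64.81²/320·(1 − 320/7252) = 1.5913543
zone B: (4851/20363)²·51.09²/138·(1 − 138/4851) = 1.0428886
zone C: (8260/20363)²·32.26²/1762·(1 − 1762/8260) = 0.0764538
Sum = 2.7106967 → 2.7107.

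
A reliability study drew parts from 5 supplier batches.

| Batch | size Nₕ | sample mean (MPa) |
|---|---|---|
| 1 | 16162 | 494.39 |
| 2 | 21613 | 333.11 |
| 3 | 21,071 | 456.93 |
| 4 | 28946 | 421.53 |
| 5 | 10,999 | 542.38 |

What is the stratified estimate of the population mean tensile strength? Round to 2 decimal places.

435.11

N = 98791; weights Wₕ = Nₕ/N = (0.1636, 0.2188, 0.2133, 0.2930, 0.1113).
x̄_st = Σ Wₕ·x̄ₕ = 0.1636·494.39 + 0.2188·333.11 + 0.2133·456.93 + 0.2930·421.53 + 0.1113·542.38 ≈ 435.1110...
→ 435.11.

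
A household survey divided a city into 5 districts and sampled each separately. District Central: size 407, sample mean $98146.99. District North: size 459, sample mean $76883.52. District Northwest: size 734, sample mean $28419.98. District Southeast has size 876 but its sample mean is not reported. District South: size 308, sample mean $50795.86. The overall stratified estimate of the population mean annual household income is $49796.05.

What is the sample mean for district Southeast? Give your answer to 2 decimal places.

30698.01

N = 407 + 459 + 734 + 876 + 308 = 2784.
Overall total = μ·N = 49796.05·2784 = 138632203.2.
Subtract the known strata: 407·98146.99 + 459·76883.52 + 734·28419.98 + 308·50795.86 = 111740750.81.
Remaining total for district Southeast: 138632203.2 − 111740750.81 = 26891452.39.
Divide by its size: 26891452.39 / 876 = 30698.0050... → 30698.01.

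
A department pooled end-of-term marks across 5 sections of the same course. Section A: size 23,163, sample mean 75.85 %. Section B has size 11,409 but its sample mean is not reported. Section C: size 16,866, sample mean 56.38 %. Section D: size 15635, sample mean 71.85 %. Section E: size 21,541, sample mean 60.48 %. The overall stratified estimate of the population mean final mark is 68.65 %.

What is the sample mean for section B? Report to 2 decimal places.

N = 23163 + 11409 + 16866 + 15635 + 21541 = 88614.
Overall total = μ·N = 68.65·88614 = 6083351.1.
Subtract the known strata: 23163·75.85 + 16866·56.38 + 15635·71.85 + 21541·60.48 = 5133993.06.
Remaining total for section B: 6083351.1 − 5133993.06 = 949358.04.
Divide by its size: 949358.04 / 11409 = 83.2113... → 83.21.

83.21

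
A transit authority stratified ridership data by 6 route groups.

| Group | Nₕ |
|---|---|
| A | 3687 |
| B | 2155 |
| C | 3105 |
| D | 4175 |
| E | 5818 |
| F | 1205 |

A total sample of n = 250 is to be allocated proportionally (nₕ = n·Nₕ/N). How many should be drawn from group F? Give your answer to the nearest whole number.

15

N = 3687 + 2155 + 3105 + 4175 + 5818 + 1205 = 20145.
n_F = 250·1205/20145 = 14.954... → 15.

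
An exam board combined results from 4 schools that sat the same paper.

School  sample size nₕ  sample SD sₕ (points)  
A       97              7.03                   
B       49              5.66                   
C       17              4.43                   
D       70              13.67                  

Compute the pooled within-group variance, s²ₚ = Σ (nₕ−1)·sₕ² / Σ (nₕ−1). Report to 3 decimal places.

Degrees of freedom: 96 + 48 + 16 + 69 = 229.
Σ(nₕ−1)sₕ² = 96·49.4209 + 48·32.0356 + 16·19.6249 + 69·186.8689 = 19490.0677.
s²ₚ = 19490.0677 / 229 = 85.10947... → 85.109.

85.109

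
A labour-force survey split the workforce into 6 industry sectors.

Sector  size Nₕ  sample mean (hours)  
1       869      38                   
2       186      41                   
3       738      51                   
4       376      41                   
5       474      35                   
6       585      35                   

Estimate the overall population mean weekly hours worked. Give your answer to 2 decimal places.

x̄_st = (Σ Nₕx̄ₕ) / (Σ Nₕ) = (869·38 + 186·41 + 738·51 + 376·41 + 474·35 + 585·35) / 3228
= 130767 / 3228 = 40.5102... → 40.51.

40.51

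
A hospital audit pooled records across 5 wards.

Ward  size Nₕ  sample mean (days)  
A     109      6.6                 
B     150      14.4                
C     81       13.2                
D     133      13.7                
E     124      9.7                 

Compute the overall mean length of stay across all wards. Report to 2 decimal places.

N = 597; weights Wₕ = Nₕ/N = (0.1826, 0.2513, 0.1357, 0.2228, 0.2077).
x̄_st = Σ Wₕ·x̄ₕ = 0.1826·6.6 + 0.2513·14.4 + 0.1357·13.2 + 0.2228·13.7 + 0.2077·9.7 ≈ 11.6809...
→ 11.68.

11.68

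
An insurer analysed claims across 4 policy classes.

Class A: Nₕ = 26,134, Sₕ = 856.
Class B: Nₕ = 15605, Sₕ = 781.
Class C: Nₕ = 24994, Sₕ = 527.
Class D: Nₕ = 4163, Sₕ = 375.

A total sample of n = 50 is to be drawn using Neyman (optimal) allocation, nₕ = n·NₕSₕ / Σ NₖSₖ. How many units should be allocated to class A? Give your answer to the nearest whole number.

23

A: NₕSₕ = 26134·856 = 22370704
B: NₕSₕ = 15605·781 = 12187505
C: NₕSₕ = 24994·527 = 13171838
D: NₕSₕ = 4163·375 = 1561125
Σ NₕSₕ = 49291172.
n_A = 50·22370704/49291172 = 22.692... → 23.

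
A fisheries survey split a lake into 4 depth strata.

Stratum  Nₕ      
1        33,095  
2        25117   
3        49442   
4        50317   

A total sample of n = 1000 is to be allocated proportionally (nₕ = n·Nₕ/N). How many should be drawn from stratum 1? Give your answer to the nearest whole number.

Share of stratum 1 = 33095/157971 = 0.20950.
Allocate 1000 × 0.20950 = 209.500... → 210.

210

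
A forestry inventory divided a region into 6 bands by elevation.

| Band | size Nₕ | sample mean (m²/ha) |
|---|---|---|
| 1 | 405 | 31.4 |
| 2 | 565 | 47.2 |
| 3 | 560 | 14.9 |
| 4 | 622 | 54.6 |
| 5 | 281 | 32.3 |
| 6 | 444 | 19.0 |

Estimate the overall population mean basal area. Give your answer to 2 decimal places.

N = 405 + 565 + 560 + 622 + 281 + 444 = 2877.
Overall mean = Σ (Nₕ/N)·x̄ₕ — weight by population share, not a simple average.
Σ Nₕx̄ₕ = 405·31.4 + 565·47.2 + 560·14.9 + 622·54.6 + 281·32.3 + 444·19.0 = 12717 + 26668 + 8344 + 33961.2 + 9076.3 + 8436 = 99202.5.
Divide by N: 99202.5 / 2877 = 34.4812... → 34.48.

34.48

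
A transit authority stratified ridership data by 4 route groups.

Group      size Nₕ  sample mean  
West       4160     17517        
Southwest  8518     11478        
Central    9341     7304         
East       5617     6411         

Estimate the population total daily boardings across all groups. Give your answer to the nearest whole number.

Estimate total by summing Nₕ·x̄ₕ over strata.
4160·17517 + 8518·11478 + 9341·7304 + 5617·6411 = 72870720 + 97769604 + 68226664 + 36010587 = 274877575.

274877575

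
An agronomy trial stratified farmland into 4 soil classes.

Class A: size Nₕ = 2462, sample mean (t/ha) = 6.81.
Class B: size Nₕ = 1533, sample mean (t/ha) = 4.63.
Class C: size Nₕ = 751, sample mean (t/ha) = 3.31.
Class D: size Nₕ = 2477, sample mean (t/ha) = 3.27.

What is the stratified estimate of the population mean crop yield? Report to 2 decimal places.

N = 7223; weights Wₕ = Nₕ/N = (0.3409, 0.2122, 0.1040, 0.3429).
x̄_st = Σ Wₕ·x̄ₕ = 0.3409·6.81 + 0.2122·4.63 + 0.1040·3.31 + 0.3429·3.27 ≈ 4.7694...
→ 4.77.

4.77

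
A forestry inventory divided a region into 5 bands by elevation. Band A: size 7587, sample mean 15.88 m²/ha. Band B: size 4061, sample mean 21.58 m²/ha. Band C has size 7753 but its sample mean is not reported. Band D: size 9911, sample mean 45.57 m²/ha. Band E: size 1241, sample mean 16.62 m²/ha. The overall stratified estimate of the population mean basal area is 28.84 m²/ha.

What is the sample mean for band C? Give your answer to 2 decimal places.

N = 7587 + 4061 + 7753 + 9911 + 1241 = 30553.
Overall total = μ·N = 28.84·30553 = 881148.52.
Subtract the known strata: 7587·15.88 + 4061·21.58 + 9911·45.57 + 1241·16.62 = 680387.63.
Remaining total for band C: 881148.52 − 680387.63 = 200760.89.
Divide by its size: 200760.89 / 7753 = 25.8946... → 25.89.

25.89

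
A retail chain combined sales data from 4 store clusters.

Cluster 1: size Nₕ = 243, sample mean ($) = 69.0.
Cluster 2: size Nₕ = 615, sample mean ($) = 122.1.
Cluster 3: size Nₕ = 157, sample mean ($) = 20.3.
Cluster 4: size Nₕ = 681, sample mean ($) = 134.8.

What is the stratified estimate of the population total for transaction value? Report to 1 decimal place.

186844.4

1: 243·69.0 = 16767
2: 615·122.1 = 75091.5
3: 157·20.3 = 3187.1
4: 681·134.8 = 91798.8
τ̂ = Σ Nₕx̄ₕ = 186844.4.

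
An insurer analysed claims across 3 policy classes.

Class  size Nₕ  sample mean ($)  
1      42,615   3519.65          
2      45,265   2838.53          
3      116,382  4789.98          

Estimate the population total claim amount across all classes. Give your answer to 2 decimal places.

835943397.56

Population total = Σ Nₕ·x̄ₕ (each stratum's size times its mean).
42615·3519.65 + 45265·2838.53 + 116382·4789.98 = 149989884.75 + 128486060.45 + 557467452.36 = 835943397.56.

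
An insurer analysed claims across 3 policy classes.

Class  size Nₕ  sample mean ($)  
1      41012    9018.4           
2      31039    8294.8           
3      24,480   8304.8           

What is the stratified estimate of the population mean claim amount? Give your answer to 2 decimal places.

8604.76

N = 41012 + 31039 + 24480 = 96531.
Overall mean = Σ (Nₕ/N)·x̄ₕ — weight by population share, not a simple average.
Σ Nₕx̄ₕ = 41012·9018.4 + 31039·8294.8 + 24480·8304.8 = 369862620.8 + 257462297.2 + 203301504 = 830626422.
Divide by N: 830626422 / 96531 = 8604.7635... → 8604.76.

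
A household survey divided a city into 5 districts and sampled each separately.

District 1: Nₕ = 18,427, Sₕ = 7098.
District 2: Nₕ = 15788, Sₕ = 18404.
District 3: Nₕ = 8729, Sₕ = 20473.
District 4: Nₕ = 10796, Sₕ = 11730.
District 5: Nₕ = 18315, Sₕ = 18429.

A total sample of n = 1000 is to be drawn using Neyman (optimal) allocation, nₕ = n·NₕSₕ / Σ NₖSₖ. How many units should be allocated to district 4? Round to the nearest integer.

1: NₕSₕ = 18427·7098 = 130794846
2: NₕSₕ = 15788·18404 = 290562352
3: NₕSₕ = 8729·20473 = 178708817
4: NₕSₕ = 10796·11730 = 126637080
5: NₕSₕ = 18315·18429 = 337527135
Σ NₕSₕ = 1064230230.
n_4 = 1000·126637080/1064230230 = 118.994... → 119.

119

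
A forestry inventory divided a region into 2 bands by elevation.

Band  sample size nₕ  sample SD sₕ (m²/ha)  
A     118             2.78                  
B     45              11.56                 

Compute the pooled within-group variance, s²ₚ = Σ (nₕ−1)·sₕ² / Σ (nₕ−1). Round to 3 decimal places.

Degrees of freedom: 117 + 44 = 161.
Σ(nₕ−1)sₕ² = 117·7.7284 + 44·133.6336 = 6784.1012.
s²ₚ = 6784.1012 / 161 = 42.13727... → 42.137.

42.137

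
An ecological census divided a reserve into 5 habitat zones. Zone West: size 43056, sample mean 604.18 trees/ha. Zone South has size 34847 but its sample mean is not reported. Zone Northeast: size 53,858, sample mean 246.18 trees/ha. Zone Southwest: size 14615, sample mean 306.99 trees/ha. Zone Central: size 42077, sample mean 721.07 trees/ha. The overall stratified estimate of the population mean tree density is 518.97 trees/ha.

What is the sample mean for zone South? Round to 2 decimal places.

N = 43056 + 34847 + 53858 + 14615 + 42077 = 188453.
Overall total = μ·N = 518.97·188453 = 97801453.41.
Subtract the known strata: 43056·604.18 + 53858·246.18 + 14615·306.99 + 42077·721.07 = 74099457.76.
Remaining total for zone South: 97801453.41 − 74099457.76 = 23701995.65.
Divide by its size: 23701995.65 / 34847 = 680.1732... → 680.17.

680.17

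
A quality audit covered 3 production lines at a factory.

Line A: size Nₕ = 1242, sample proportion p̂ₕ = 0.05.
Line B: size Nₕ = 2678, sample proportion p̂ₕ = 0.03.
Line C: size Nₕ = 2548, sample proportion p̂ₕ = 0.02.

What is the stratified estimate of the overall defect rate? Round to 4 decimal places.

0.0299

N = 1242 + 2678 + 2548 = 6468.
Overall proportion = Σ (Nₕ/N)·p̂ₕ.
Σ Nₕp̂ₕ = 62.1 + 80.34 + 50.96 = 193.4.
193.4 / 6468 = 0.029901... → 0.0299.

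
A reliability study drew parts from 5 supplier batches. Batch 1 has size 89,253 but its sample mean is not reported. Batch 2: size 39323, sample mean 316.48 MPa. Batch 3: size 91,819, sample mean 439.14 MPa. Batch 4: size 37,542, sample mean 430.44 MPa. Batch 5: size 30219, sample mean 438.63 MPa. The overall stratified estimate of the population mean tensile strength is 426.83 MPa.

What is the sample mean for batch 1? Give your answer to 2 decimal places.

457.27

N = 89253 + 39323 + 91819 + 37542 + 30219 = 288156.
Overall total = μ·N = 426.83·288156 = 122993625.48.
Subtract the known strata: 39323·316.48 + 91819·439.14 + 37542·430.44 + 30219·438.63 = 82180877.15.
Remaining total for batch 1: 122993625.48 − 82180877.15 = 40812748.33.
Divide by its size: 40812748.33 / 89253 = 457.2703... → 457.27.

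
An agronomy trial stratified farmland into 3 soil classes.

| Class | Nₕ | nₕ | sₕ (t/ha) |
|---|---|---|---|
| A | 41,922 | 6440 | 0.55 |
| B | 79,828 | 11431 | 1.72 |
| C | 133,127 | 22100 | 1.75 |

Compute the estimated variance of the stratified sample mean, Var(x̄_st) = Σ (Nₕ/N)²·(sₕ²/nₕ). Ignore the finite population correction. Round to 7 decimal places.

N = 254877. Term for each stratum: Wₕ²sₕ²/nₕ.
Var(x̄_st) = 0.0000012708 + 0.0000253876 + 0.0000378055 = 0.0000644639 → 0.0000645.

0.0000645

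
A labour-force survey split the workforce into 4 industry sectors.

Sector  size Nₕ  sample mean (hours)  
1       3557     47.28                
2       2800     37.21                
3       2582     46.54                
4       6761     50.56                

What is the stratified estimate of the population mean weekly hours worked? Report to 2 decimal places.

x̄_st = (Σ Nₕx̄ₕ) / (Σ Nₕ) = (3557·47.28 + 2800·37.21 + 2582·46.54 + 6761·50.56) / 15700
= 734365.4 / 15700 = 46.7749... → 46.77.

46.77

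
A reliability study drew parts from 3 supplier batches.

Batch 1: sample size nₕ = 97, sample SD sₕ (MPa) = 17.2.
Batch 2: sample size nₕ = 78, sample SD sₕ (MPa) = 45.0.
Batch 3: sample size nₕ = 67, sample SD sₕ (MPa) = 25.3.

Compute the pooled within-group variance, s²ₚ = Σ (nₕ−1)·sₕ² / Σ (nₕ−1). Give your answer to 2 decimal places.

Degrees of freedom: 96 + 77 + 66 = 239.
Σ(nₕ−1)sₕ² = 96·295.84 + 77·2025 + 66·640.09 = 226571.58.
s²ₚ = 226571.58 / 239 = 947.9982... → 948.00.

948.00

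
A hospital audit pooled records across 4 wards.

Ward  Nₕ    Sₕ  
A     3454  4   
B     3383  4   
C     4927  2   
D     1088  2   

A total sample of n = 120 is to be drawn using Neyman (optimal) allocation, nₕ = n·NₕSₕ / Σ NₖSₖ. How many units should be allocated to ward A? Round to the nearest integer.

42

A: NₕSₕ = 3454·4 = 13816
B: NₕSₕ = 3383·4 = 13532
C: NₕSₕ = 4927·2 = 9854
D: NₕSₕ = 1088·2 = 2176
Σ NₕSₕ = 39378.
n_A = 120·13816/39378 = 42.103... → 42.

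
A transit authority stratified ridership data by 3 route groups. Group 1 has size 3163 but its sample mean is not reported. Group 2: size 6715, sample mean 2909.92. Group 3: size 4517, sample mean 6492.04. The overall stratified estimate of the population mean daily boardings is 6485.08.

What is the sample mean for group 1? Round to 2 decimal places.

N = 3163 + 6715 + 4517 = 14395.
Overall total = μ·N = 6485.08·14395 = 93352726.6.
Subtract the known strata: 6715·2909.92 + 4517·6492.04 = 48864657.48.
Remaining total for group 1: 93352726.6 − 48864657.48 = 44488069.12.
Divide by its size: 44488069.12 / 3163 = 14065.1499... → 14065.15.

14065.15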